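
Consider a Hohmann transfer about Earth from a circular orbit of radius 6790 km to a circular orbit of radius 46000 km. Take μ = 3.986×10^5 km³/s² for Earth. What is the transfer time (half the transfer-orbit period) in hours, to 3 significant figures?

The Hohmann ellipse has a_t = (r₁ + r₂)/2 = 26395 km.
Transfer time t = π√(a_t³/μ) = π√((26395)³ / 3.986×10^5) = 21340 s.
Converting: 21340 s ÷ 3600 s/hour = 5.93 hours.

t = 5.93 hours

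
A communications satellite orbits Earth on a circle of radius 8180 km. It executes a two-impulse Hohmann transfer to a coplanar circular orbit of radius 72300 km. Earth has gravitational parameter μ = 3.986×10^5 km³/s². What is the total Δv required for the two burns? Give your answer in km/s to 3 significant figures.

Δv = 3.67 km/s

Semi-major axis of the transfer orbit: a_t = (8180 + 72300)/2 = 40240 km.
Circular speed at r₁: v₁ = √(μ/r₁) = √(3.986×10^5/8180) = 6.9806 km/s.
Transfer-orbit speed at r₁ (vis-viva): v_p = √[μ(2/r₁ − 1/a_t)] = 9.3569 km/s.
First burn Δv₁ = |v_p − v₁| = 2.3763 km/s.
At r₂, v₂ = √(μ/r₂) = 2.3480 km/s.
Transfer-orbit speed at r₂: v_a = √[μ(2/r₂ − 1/a_t)] = 1.0586 km/s.
Second burn Δv₂ = |v₂ − v_a| = 1.2894 km/s.
Total Δv = Δv₁ + Δv₂ = 3.666 km/s.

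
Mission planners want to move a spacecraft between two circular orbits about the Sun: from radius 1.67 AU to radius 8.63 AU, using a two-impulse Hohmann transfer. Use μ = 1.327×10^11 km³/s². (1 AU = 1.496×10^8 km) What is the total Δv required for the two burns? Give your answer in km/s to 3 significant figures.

In km: r₁ = 1.67 × 1.496×10^8 = 2.49832×10^8 km; r₂ = 8.63 × 1.496×10^8 = 1.291048×10^9 km.
Semi-major axis of the transfer orbit: a_t = (2.49832×10^8 + 1.291048×10^9)/2 = 7.7044×10^8 km.
Circular speed at r₁: v₁ = √(μ/r₁) = √(1.327×10^11/2.49832×10^8) = 23.047 km/s.
Transfer-orbit speed at r₁ (vis-viva): v_p = √[μ(2/r₁ − 1/a_t)] = 29.834 km/s.
First burn Δv₁ = |v_p − v₁| = 6.787 km/s.
At r₂, v₂ = √(μ/r₂) = 10.138 km/s.
Transfer-orbit speed at r₂: v_a = √[μ(2/r₂ − 1/a_t)] = 5.7732 km/s.
Second burn Δv₂ = |v₂ − v_a| = 4.365 km/s.
Total Δv = Δv₁ + Δv₂ = 11.15 km/s.

Δv = 11.2 km/s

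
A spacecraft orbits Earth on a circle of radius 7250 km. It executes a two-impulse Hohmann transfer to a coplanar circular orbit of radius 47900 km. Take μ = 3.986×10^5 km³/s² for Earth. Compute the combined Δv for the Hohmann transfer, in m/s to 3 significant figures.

The Hohmann ellipse has a_t = (r₁ + r₂)/2 = 27575 km.
At r₁ the circular-orbit speed is v₁ = √(μ/r₁) = 7.4148 km/s.
On the transfer ellipse at r₁, v² = μ(2/r − 1/a) gives v_p = √[μ(2/r₁ − 1/a_t)] = 9.7726 km/s.
First burn Δv₁ = |v_p − v₁| = 2.3578 km/s.
Circular speed at r₂: v₂ = √(μ/r₂) = 2.8847 km/s.
Transfer-orbit speed at r₂: v_a = √[μ(2/r₂ − 1/a_t)] = 1.4791 km/s.
Second burn Δv₂ = |v₂ − v_a| = 1.4056 km/s.
Δv = Δv₁ + Δv₂ = 2.3578 + 1.4056 = 3.763 km/s.

Δv = 3760 m/s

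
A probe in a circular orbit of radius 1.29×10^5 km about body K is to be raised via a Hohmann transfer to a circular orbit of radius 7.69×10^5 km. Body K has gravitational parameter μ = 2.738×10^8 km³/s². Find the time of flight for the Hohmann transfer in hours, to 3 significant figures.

t = 15.9 hours

The Hohmann ellipse has a_t = (r₁ + r₂)/2 = 4.490×10^5 km.
By Kepler's third law the transfer-orbit period is T = 2π√(a_t³/μ), so t = T/2 = 57120 s.
Converting: 57120 s ÷ 3600 s/hour = 15.9 hours.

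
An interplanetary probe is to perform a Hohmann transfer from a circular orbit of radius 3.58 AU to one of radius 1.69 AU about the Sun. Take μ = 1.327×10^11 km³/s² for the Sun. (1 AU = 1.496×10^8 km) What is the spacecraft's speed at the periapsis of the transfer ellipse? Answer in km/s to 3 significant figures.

v = 26.7 km/s

In km: r₁ = 3.58 × 1.496×10^8 = 5.35568×10^8 km; r₂ = 1.69 × 1.496×10^8 = 2.52824×10^8 km.
Transfer-ellipse semi-major axis a_t = (r₁ + r₂)/2 = (5.35568×10^8 + 2.52824×10^8)/2 = 3.94196×10^8 km.
At periapsis, r = 2.52824×10^8 km.
Vis-viva: v = √[μ(2/r − 1/a_t)] = √[1.327×10^11 × (2/2.52824×10^8 − 1/3.94196×10^8)] = 26.70 km/s.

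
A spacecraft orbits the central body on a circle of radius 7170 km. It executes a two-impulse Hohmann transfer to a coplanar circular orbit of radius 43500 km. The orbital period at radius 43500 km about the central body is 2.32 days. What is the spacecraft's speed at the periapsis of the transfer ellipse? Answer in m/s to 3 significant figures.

v = 4400 m/s

From Kepler's third law T² = 4π²r³/μ at r = 43500 km, T = 2.32 days = 2.32 × 86400 s = 2.00448×10^5 s: μ = 4π²r³/T² = 80876.8 km³/s².
Semi-major axis of the transfer orbit: a_t = (7170 + 43500)/2 = 25335 km.
The periapsis of the transfer ellipse is at r = 7170 km.
From the vis-viva equation, v = √[μ(2/r − 1/a_t)] = 4.401 km/s.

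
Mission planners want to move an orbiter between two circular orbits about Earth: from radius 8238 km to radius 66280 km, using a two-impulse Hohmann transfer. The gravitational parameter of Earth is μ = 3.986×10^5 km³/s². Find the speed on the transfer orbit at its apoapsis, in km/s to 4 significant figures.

The Hohmann ellipse has a_t = (r₁ + r₂)/2 = 37259 km.
At apoapsis, r = 66280 km.
Vis-viva: v = √[μ(2/r − 1/a_t)] = √[3.986×10^5 × (2/66280 − 1/37259)] = 1.153 km/s.

v = 1.153 km/s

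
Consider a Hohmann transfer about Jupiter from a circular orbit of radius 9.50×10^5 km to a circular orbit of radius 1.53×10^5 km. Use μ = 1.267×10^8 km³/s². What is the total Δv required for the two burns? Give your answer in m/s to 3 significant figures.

The Hohmann ellipse has a_t = (r₁ + r₂)/2 = 5.515×10^5 km.
Circular speed at r₁: v₁ = √(μ/r₁) = √(1.267×10^8/9.500×10^5) = 11.549 km/s.
On the transfer ellipse at r₁, vis-viva equation gives v_a = √[μ(2/r₁ − 1/a_t)] = 6.0827 km/s.
First burn Δv₁ = |v_a − v₁| = 5.466 km/s.
At r₂, v₂ = √(μ/r₂) = 28.777 km/s.
Transfer-orbit speed at r₂: v_p = √[μ(2/r₂ − 1/a_t)] = 37.769 km/s.
Second burn Δv₂ = |v₂ − v_p| = 8.992 km/s.
Total Δv = Δv₁ + Δv₂ = 14.46 km/s.

Δv = 14500 m/s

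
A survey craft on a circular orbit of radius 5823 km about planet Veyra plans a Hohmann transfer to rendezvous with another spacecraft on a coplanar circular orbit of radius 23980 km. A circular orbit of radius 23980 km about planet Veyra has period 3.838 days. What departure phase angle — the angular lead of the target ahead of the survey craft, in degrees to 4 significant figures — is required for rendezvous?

φ = 91.83°

From Kepler's third law T² = 4π²r³/μ at r = 23980 km, T = 3.838 days = 3.838 × 86400 s = 3.316032×10^5 s: μ = 4π²r³/T² = 4950.74 km³/s².
Transfer-ellipse semi-major axis a_t = (r₁ + r₂)/2 = (5823 + 23980)/2 = 14901.5 km.
The half-period of the transfer ellipse is t = π√(a_t³/μ) = 81219 s.
Target angular speed ω₂ = √(μ/r₂³) = 1.8948×10^-5 rad/s.
Angle swept by the target during transfer: ω₂·t = 1.5389 rad = 88.17°.
Arrival is 180° from departure on the ellipse, so φ = 180° − 88.17° = 91.83°.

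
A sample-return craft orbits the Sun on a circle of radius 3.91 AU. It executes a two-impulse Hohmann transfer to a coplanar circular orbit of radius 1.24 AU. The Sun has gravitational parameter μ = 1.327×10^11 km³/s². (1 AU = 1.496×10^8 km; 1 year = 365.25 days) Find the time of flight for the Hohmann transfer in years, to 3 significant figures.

In km: r₁ = 3.91 × 1.496×10^8 = 5.84936×10^8 km; r₂ = 1.24 × 1.496×10^8 = 1.85504×10^8 km.
The Hohmann ellipse has a_t = (r₁ + r₂)/2 = 3.8522×10^8 km.
Transfer time t = π√(a_t³/μ) = π√((3.8522×10^8)³ / 1.327×10^11) = 6.520×10^7 s.
Converting: 6.520×10^7 s ÷ 3.15576×10^7 s/year (365.25 × 86400) = 2.07 years.

t = 2.07 years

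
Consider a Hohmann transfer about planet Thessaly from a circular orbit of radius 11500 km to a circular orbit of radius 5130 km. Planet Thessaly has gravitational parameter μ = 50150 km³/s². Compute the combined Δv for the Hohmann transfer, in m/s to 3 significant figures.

The Hohmann ellipse has a_t = (r₁ + r₂)/2 = 8315 km.
At r₁ the circular-orbit speed is v₁ = √(μ/r₁) = 2.088 km/s.
On the transfer ellipse at r₁, v² = μ(2/r − 1/a) gives v_a = √[μ(2/r₁ − 1/a_t)] = 1.640 km/s.
First burn Δv₁ = |v_a − v₁| = 0.4480 km/s.
Circular speed at r₂: v₂ = √(μ/r₂) = 3.1266 km/s.
Transfer-orbit speed at r₂: v_p = √[μ(2/r₂ − 1/a_t)] = 3.6770 km/s.
Second burn Δv₂ = |v₂ − v_p| = 0.5504 km/s.
Total Δv = Δv₁ + Δv₂ = 0.9984 km/s.

Δv = 998 m/s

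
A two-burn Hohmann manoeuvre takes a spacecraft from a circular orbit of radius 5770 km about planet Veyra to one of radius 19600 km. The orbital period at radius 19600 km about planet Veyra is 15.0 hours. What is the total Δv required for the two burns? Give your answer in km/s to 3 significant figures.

Δv = 1.76 km/s

From Kepler's third law T² = 4π²r³/μ at r = 19600 km, T = 15.0 hours = 15.0 × 3600 s = 54000 s: μ = 4π²r³/T² = 1.01939×10^5 km³/s².
Semi-major axis of the transfer orbit: a_t = (5770 + 19600)/2 = 12685 km.
Circular speed at r₁: v₁ = √(μ/r₁) = √(1.01939×10^5/5770) = 4.2032 km/s.
On the transfer ellipse at r₁, vis-viva equation gives v_p = √[μ(2/r₁ − 1/a_t)] = 5.2247 km/s.
First burn Δv₁ = |v_p − v₁| = 1.0215 km/s.
Circular speed at r₂: v₂ = √(μ/r₂) = 2.28056 km/s.
Transfer-orbit speed at r₂: v_a = √[μ(2/r₂ − 1/a_t)] = 1.53810 km/s.
Second burn Δv₂ = |v₂ − v_a| = 0.74246 km/s.
Δv = Δv₁ + Δv₂ = 1.0215 + 0.74246 = 1.764 km/s.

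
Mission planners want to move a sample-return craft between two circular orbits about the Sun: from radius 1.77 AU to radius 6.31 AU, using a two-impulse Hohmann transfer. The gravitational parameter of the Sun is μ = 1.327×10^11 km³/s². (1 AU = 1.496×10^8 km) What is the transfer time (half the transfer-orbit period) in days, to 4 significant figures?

t = 1483 days

In km: r₁ = 1.77 × 1.496×10^8 = 2.64792×10^8 km; r₂ = 6.31 × 1.496×10^8 = 9.43976×10^8 km.
Transfer-ellipse semi-major axis a_t = (r₁ + r₂)/2 = (2.64792×10^8 + 9.43976×10^8)/2 = 6.04384×10^8 km.
Half the transfer-orbit period gives t = π√(a_t³/μ) = 1.281×10^8 s.
Converting: 1.281×10^8 s ÷ 86400 s/day = 1483 days.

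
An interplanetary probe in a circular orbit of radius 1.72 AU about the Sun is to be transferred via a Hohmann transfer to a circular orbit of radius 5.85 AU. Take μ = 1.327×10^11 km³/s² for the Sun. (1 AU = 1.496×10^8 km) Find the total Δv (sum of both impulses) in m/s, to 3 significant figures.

In km: r₁ = 1.72 × 1.496×10^8 = 2.57312×10^8 km; r₂ = 5.85 × 1.496×10^8 = 8.7516×10^8 km.
Semi-major axis of the transfer orbit: a_t = (2.57312×10^8 + 8.7516×10^8)/2 = 5.66236×10^8 km.
Circular speed at r₁: v₁ = √(μ/r₁) = √(1.327×10^11/2.57312×10^8) = 22.7094 km/s.
On the transfer ellipse at r₁, v² = μ(2/r − 1/a) gives v_p = √[μ(2/r₁ − 1/a_t)] = 28.2326 km/s.
First burn Δv₁ = |v_p − v₁| = 5.523 km/s.
At r₂, v₂ = √(μ/r₂) = 12.314 km/s.
Transfer-orbit speed at r₂: v_a = √[μ(2/r₂ − 1/a_t)] = 8.3009 km/s.
Second burn Δv₂ = |v₂ − v_a| = 4.013 km/s.
Total Δv = Δv₁ + Δv₂ = 9.536 km/s.

Δv = 9540 m/s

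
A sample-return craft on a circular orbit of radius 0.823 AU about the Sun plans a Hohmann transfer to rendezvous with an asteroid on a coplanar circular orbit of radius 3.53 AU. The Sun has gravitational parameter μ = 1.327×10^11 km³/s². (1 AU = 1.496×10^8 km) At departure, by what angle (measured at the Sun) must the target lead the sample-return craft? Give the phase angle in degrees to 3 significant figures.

φ = 92.9°

In km: r₁ = 0.823 × 1.496×10^8 = 1.231208×10^8 km; r₂ = 3.53 × 1.496×10^8 = 5.28088×10^8 km.
The Hohmann ellipse has a_t = (r₁ + r₂)/2 = 3.256044×10^8 km.
The half-period of the transfer ellipse is t = π√(a_t³/μ) = 5.06699×10^7 s.
Target angular speed ω₂ = √(μ/r₂³) = 3.00176×10^-8 rad/s.
Angle swept by the target during transfer: ω₂·t = 1.52099 rad = 87.146°.
The sample-return craft traverses 180° on the transfer ellipse, so the target must lead by 180° − 87.146° = 92.9°.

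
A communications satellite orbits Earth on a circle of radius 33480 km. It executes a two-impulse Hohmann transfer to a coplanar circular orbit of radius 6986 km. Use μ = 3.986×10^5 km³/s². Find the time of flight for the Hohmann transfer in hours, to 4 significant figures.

The Hohmann ellipse has a_t = (r₁ + r₂)/2 = 20233 km.
By Kepler's third law the transfer-orbit period is T = 2π√(a_t³/μ), so t = T/2 = 14320 s.
Converting: 14320 s ÷ 3600 s/hour = 3.978 hours.

t = 3.978 hours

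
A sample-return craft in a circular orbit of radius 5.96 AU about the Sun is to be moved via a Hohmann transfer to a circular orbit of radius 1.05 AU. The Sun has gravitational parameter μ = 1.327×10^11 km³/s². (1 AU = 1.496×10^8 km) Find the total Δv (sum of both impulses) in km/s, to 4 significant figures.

In km: r₁ = 5.96 × 1.496×10^8 = 8.91616×10^8 km; r₂ = 1.05 × 1.496×10^8 = 1.5708×10^8 km.
The Hohmann ellipse has a_t = (r₁ + r₂)/2 = 5.24348×10^8 km.
Circular speed at r₁: v₁ = √(μ/r₁) = √(1.327×10^11/8.91616×10^8) = 12.1996 km/s.
Transfer-orbit speed at r₁ (vis-viva): v_a = √[μ(2/r₁ − 1/a_t)] = 6.67724 km/s.
First burn Δv₁ = |v_a − v₁| = 5.522 km/s.
At r₂, v₂ = √(μ/r₂) = 29.065 km/s.
Transfer-orbit speed at r₂: v_p = √[μ(2/r₂ − 1/a_t)] = 37.901 km/s.
Second burn Δv₂ = |v₂ − v_p| = 8.836 km/s.
Δv = Δv₁ + Δv₂ = 5.522 + 8.836 = 14.36 km/s.

Δv = 14.36 km/s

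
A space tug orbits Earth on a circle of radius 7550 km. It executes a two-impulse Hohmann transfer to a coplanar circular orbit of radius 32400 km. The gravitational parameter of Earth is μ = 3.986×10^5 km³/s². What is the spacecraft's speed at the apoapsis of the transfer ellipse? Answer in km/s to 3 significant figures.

v = 2.16 km/s

Transfer-ellipse semi-major axis a_t = (r₁ + r₂)/2 = (7550 + 32400)/2 = 19975 km.
The apoapsis of the transfer ellipse is at r = 32400 km.
Applying v² = μ(2/r − 1/a_t): v = 2.156 km/s.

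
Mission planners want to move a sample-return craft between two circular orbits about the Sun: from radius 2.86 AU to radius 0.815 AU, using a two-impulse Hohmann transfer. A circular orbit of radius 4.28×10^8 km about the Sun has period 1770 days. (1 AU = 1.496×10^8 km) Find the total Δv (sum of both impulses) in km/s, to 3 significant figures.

From Kepler's third law T² = 4π²r³/μ at r = 4.28×10^8 km, T = 1770 days = 1770 × 86400 s = 1.52928×10^8 s: μ = 4π²r³/T² = 1.32348×10^11 km³/s².
In km: r₁ = 2.86 × 1.496×10^8 = 4.27856×10^8 km; r₂ = 0.815 × 1.496×10^8 = 1.21924×10^8 km.
Transfer-ellipse semi-major axis a_t = (r₁ + r₂)/2 = (4.27856×10^8 + 1.21924×10^8)/2 = 2.7489×10^8 km.
At r₁ the circular-orbit speed is v₁ = √(μ/r₁) = 17.588 km/s.
Transfer-orbit speed at r₁ (vis-viva): v_a = √[μ(2/r₁ − 1/a_t)] = 11.713 km/s.
First burn Δv₁ = |v_a − v₁| = 5.875 km/s.
At r₂, v₂ = √(μ/r₂) = 32.947 km/s.
Transfer-orbit speed at r₂: v_p = √[μ(2/r₂ − 1/a_t)] = 41.104 km/s.
Second burn Δv₂ = |v₂ − v_p| = 8.157 km/s.
Δv = Δv₁ + Δv₂ = 5.875 + 8.157 = 14.03 km/s.

Δv = 14.0 km/s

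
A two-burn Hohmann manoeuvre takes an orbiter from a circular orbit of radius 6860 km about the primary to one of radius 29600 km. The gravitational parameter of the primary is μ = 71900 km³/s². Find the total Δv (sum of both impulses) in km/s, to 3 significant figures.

Semi-major axis of the transfer orbit: a_t = (6860 + 29600)/2 = 18230 km.
At r₁ the circular-orbit speed is v₁ = √(μ/r₁) = 3.237445 km/s.
Transfer-orbit speed at r₁ (v² = μ(2/r − 1/a)): v_p = √[μ(2/r₁ − 1/a_t)] = 4.125294 km/s.
First burn Δv₁ = |v_p − v₁| = 0.8878 km/s.
At r₂, v₂ = √(μ/r₂) = 1.55854 km/s.
Transfer-orbit speed at r₂: v_a = √[μ(2/r₂ − 1/a_t)] = 0.956065 km/s.
Second burn Δv₂ = |v₂ − v_a| = 0.6025 km/s.
Δv = Δv₁ + Δv₂ = 0.8878 + 0.6025 = 1.490 km/s.

Δv = 1.49 km/s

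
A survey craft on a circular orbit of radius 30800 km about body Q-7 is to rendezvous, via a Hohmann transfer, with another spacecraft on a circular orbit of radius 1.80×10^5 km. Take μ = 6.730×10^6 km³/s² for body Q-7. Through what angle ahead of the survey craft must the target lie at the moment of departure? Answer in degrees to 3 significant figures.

φ = 99.3°

Semi-major axis of the transfer orbit: a_t = (30800 + 1.800×10^5)/2 = 1.054×10^5 km.
Transfer time t = π√(a_t³/μ) = 41438.4 s.
Target angular speed ω₂ = √(μ/r₂³) = 3.39703×10^-5 rad/s.
Angle swept by the target during transfer: ω₂·t = 1.40767 rad = 80.654°.
The survey craft traverses 180° on the transfer ellipse, so the target must lead by 180° − 80.654° = 99.3°.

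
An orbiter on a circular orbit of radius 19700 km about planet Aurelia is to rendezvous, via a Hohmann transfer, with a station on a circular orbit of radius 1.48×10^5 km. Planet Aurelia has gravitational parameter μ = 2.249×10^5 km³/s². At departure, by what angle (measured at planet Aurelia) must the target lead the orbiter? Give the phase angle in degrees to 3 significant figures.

Semi-major axis of the transfer orbit: a_t = (19700 + 1.480×10^5)/2 = 83850 km.
The half-period of the transfer ellipse is t = π√(a_t³/μ) = 1.60846×10^5 s.
The target's mean motion on its circular orbit is ω₂ = √(μ/r₂³) = 8.32918×10^-6 rad/s.
Angle swept by the target during transfer: ω₂·t = 1.3397 rad = 76.76°.
The orbiter traverses 180° on the transfer ellipse, so the target must lead by 180° − 76.76° = 103°.

φ = 103°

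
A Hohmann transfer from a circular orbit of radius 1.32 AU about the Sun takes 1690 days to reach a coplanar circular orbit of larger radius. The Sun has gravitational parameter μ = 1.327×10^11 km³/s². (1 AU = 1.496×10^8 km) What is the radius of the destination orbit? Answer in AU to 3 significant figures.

In km: r₁ = 1.32 × 1.496×10^8 = 1.97472×10^8 km.
Transfer time t = 1690 days = 1.46016×10^8 s, and t = π√(a_t³/μ).
So a_t = (μ t²/π²)^(1/3) = (1.327×10^11 × (1.46016×10^8)² / π²)^(1/3) = 6.593622×10^8 km.
Since a_t = (r₁ + r₂)/2, r₂ = 2a_t − r₁ = 2×6.593622×10^8 − 1.97472×10^8 = 1.1212524×10^9 km.
In AU: r₂ = 1.1212524×10^9 / 1.496×10^8 = 7.50 AU.

r₂ = 7.50 AU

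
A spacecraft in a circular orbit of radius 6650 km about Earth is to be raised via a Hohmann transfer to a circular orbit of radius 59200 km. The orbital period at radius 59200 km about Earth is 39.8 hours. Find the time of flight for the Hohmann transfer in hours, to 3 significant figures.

t = 8.25 hours

From Kepler's third law T² = 4π²r³/μ at r = 59200 km, T = 39.8 hours = 39.8 × 3600 s = 1.4328×10^5 s: μ = 4π²r³/T² = 3.98982×10^5 km³/s².
The Hohmann ellipse has a_t = (r₁ + r₂)/2 = 32925 km.
Transfer time t = π√(a_t³/μ) = π√((32925)³ / 3.98982×10^5) = 29710 s.
Converting: 29710 s ÷ 3600 s/hour = 8.25 hours.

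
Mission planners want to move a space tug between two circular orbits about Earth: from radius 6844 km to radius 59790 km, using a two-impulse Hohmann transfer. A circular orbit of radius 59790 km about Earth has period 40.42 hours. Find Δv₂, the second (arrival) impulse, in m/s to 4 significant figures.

From Kepler's third law T² = 4π²r³/μ at r = 59790 km, T = 40.42 hours = 40.42 × 3600 s = 1.45512×10^5 s: μ = 4π²r³/T² = 3.98518×10^5 km³/s².
Transfer-ellipse semi-major axis a_t = (r₁ + r₂)/2 = (6844 + 59790)/2 = 33317 km.
Circular speed at r = 59790 km: v_c = √(μ/r) = 2.582 km/s.
Vis-viva on the transfer ellipse at r = 59790 km gives v_t = √[μ(2/r − 1/a_t)] = 1.170 km/s.
Δv₂ = |v_t − v_c| = |1.170 − 2.582| = 1.412 km/s.

Δv₂ = 1412 m/s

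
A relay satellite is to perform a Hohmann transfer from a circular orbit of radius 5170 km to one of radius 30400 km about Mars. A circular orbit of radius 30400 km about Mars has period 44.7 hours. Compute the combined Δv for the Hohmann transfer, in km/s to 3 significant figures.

Δv = 1.43 km/s

From Kepler's third law T² = 4π²r³/μ at r = 30400 km, T = 44.7 hours = 44.7 × 3600 s = 1.6092×10^5 s: μ = 4π²r³/T² = 42831.2 km³/s².
The Hohmann ellipse has a_t = (r₁ + r₂)/2 = 17785 km.
At r₁ the circular-orbit speed is v₁ = √(μ/r₁) = 2.8783 km/s.
On the transfer ellipse at r₁, vis-viva gives v_p = √[μ(2/r₁ − 1/a_t)] = 3.7631 km/s.
First burn Δv₁ = |v_p − v₁| = 0.8848 km/s.
At r₂, v₂ = √(μ/r₂) = 1.187 km/s.
Transfer-orbit speed at r₂: v_a = √[μ(2/r₂ − 1/a_t)] = 0.6400 km/s.
Second burn Δv₂ = |v₂ − v_a| = 0.5470 km/s.
Total Δv = Δv₁ + Δv₂ = 1.432 km/s.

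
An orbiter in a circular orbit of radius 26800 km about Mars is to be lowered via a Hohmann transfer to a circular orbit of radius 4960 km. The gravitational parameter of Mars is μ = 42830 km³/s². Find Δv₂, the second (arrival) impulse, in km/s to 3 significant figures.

Δv₂ = 0.879 km/s

Semi-major axis of the transfer orbit: a_t = (26800 + 4960)/2 = 15880 km.
On the circular orbit at r = 4960 km, v_c = √(μ/r) = 2.9386 km/s.
Vis-viva on the transfer ellipse at r = 4960 km gives v_t = √[μ(2/r − 1/a_t)] = 3.8175 km/s.
Δv₂ = |v_t − v_c| = |3.8175 − 2.9386| = 0.8789 km/s.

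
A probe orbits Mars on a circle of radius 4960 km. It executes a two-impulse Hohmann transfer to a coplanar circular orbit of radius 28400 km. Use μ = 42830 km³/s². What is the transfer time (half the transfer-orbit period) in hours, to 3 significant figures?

t = 9.08 hours

Transfer-ellipse semi-major axis a_t = (r₁ + r₂)/2 = (4960 + 28400)/2 = 16680 km.
Half the transfer-orbit period gives t = π√(a_t³/μ) = 32700 s.
Converting: 32700 s ÷ 3600 s/hour = 9.08 hours.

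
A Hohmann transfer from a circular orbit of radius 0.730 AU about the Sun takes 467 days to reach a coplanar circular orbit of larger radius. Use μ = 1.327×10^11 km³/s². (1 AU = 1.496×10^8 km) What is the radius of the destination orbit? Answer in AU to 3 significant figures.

In km: r₁ = 0.730 × 1.496×10^8 = 1.09208×10^8 km.
Transfer time t = 467 days = 4.03488×10^7 s, and t = π√(a_t³/μ).
So a_t = (μ t²/π²)^(1/3) = (1.327×10^11 × (4.03488×10^7)² / π²)^(1/3) = 2.7973×10^8 km.
Since a_t = (r₁ + r₂)/2, r₂ = 2a_t − r₁ = 2×2.7973×10^8 − 1.09208×10^8 = 4.50252×10^8 km.
In AU: r₂ = 4.50252×10^8 / 1.496×10^8 = 3.01 AU.

r₂ = 3.01 AU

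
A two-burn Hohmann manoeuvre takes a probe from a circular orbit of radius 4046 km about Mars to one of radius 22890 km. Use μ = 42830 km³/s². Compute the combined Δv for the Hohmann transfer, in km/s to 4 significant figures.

Δv = 1.606 km/s

The Hohmann ellipse has a_t = (r₁ + r₂)/2 = 13468 km.
At r₁ the circular-orbit speed is v₁ = √(μ/r₁) = 3.254 km/s.
On the transfer ellipse at r₁, vis-viva gives v_p = √[μ(2/r₁ − 1/a_t)] = 4.242 km/s.
First burn Δv₁ = |v_p − v₁| = 0.9880 km/s.
Circular speed at r₂: v₂ = √(μ/r₂) = 1.36789 km/s.
Transfer-orbit speed at r₂: v_a = √[μ(2/r₂ − 1/a_t)] = 0.749743 km/s.
Second burn Δv₂ = |v₂ − v_a| = 0.6181 km/s.
Total Δv = Δv₁ + Δv₂ = 1.606 km/s.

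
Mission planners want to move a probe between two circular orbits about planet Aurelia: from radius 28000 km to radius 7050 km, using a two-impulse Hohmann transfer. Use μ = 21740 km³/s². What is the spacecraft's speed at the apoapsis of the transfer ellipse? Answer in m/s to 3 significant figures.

v = 559 m/s

Semi-major axis of the transfer orbit: a_t = (28000 + 7050)/2 = 17525 km.
At apoapsis, r = 28000 km.
Vis-viva: v = √[μ(2/r − 1/a_t)] = √[21740 × (2/28000 − 1/17525)] = 0.5589 km/s.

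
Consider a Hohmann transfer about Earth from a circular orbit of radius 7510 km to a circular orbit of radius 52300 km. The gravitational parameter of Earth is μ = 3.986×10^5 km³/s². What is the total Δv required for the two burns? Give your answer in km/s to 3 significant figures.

Semi-major axis of the transfer orbit: a_t = (7510 + 52300)/2 = 29905 km.
Circular speed at r₁: v₁ = √(μ/r₁) = √(3.986×10^5/7510) = 7.285 km/s.
On the transfer ellipse at r₁, vis-viva gives v_p = √[μ(2/r₁ − 1/a_t)] = 9.634 km/s.
First burn Δv₁ = |v_p − v₁| = 2.349 km/s.
Circular speed at r₂: v₂ = √(μ/r₂) = 2.7607 km/s.
Transfer-orbit speed at r₂: v_a = √[μ(2/r₂ − 1/a_t)] = 1.3835 km/s.
Second burn Δv₂ = |v₂ − v_a| = 1.377 km/s.
Δv = Δv₁ + Δv₂ = 2.349 + 1.377 = 3.726 km/s.

Δv = 3.73 km/s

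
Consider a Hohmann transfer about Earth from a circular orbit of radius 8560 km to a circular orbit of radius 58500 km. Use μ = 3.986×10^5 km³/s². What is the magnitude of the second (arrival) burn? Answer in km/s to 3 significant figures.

The Hohmann ellipse has a_t = (r₁ + r₂)/2 = 33530 km.
On the circular orbit at r = 58500 km, v_c = √(μ/r) = 2.610 km/s.
Vis-viva on the transfer ellipse at r = 58500 km gives v_t = √[μ(2/r − 1/a_t)] = 1.319 km/s.
Δv₂ = |v_t − v_c| = |1.319 − 2.610| = 1.291 km/s.

Δv₂ = 1.29 km/s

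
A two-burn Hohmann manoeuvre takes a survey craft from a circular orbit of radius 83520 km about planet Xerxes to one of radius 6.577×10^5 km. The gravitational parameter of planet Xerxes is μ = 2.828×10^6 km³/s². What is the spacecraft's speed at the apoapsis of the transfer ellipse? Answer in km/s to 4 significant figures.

v = 0.9844 km/s

Transfer-ellipse semi-major axis a_t = (r₁ + r₂)/2 = (83520 + 6.577×10^5)/2 = 3.7061×10^5 km.
At apoapsis, r = 6.577×10^5 km.
Applying v² = μ(2/r − 1/a_t): v = 0.9844 km/s.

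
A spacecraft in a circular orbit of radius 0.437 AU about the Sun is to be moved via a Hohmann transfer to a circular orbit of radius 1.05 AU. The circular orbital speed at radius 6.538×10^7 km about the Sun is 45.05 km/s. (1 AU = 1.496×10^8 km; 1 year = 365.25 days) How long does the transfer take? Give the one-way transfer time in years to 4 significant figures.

From the circular-orbit relation v² = μ/r at r = 6.538×10^7 km: μ = v²r = (45.05)² × 6.538×10^7 = 1.32689×10^11 km³/s².
In km: r₁ = 0.437 × 1.496×10^8 = 6.53752×10^7 km; r₂ = 1.05 × 1.496×10^8 = 1.5708×10^8 km.
Transfer-ellipse semi-major axis a_t = (r₁ + r₂)/2 = (6.53752×10^7 + 1.5708×10^8)/2 = 1.112276×10^8 km.
By Kepler's third law the transfer-orbit period is T = 2π√(a_t³/μ), so t = T/2 = 1.0117×10^7 s.
Converting: 1.0117×10^7 s ÷ 3.15576×10^7 s/year (365.25 × 86400) = 0.3206 years.

t = 0.3206 years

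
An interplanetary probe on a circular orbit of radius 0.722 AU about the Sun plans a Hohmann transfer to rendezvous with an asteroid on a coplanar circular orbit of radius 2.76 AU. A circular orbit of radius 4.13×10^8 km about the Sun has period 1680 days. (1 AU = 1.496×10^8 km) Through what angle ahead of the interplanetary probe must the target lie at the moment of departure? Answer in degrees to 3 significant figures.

From Kepler's third law T² = 4π²r³/μ at r = 4.13×10^8 km, T = 1680 days = 1680 × 86400 s = 1.45152×10^8 s: μ = 4π²r³/T² = 1.31997×10^11 km³/s².
In km: r₁ = 0.722 × 1.496×10^8 = 1.080112×10^8 km; r₂ = 2.76 × 1.496×10^8 = 4.12896×10^8 km.
The Hohmann ellipse has a_t = (r₁ + r₂)/2 = 2.604536×10^8 km.
Transfer time t = π√(a_t³/μ) = 3.635×10^7 s.
Target angular speed ω₂ = √(μ/r₂³) = 4.330×10^-8 rad/s.
Angle swept by the target during transfer: ω₂·t = 1.574 rad = 90.18°.
Arrival is 180° from departure on the ellipse, so φ = 180° − 90.18° = 89.8°.

φ = 89.8°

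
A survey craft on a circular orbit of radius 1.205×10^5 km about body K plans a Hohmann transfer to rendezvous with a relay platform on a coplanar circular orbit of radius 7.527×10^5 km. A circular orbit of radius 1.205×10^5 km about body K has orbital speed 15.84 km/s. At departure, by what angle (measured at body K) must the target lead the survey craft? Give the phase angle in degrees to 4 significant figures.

From the circular-orbit relation v² = μ/r at r = 1.205×10^5 km: μ = v²r = (15.84)² × 1.205×10^5 = 3.02341×10^7 km³/s².
Semi-major axis of the transfer orbit: a_t = (1.205×10^5 + 7.527×10^5)/2 = 4.366×10^5 km.
Transfer time t = π√(a_t³/μ) = 1.6483×10^5 s.
The target's mean motion on its circular orbit is ω₂ = √(μ/r₂³) = 8.4201×10^-6 rad/s.
Angle swept by the target during transfer: ω₂·t = 1.3879 rad = 79.52°.
Arrival is 180° from departure on the ellipse, so φ = 180° − 79.52° = 100.5°.

φ = 100.5°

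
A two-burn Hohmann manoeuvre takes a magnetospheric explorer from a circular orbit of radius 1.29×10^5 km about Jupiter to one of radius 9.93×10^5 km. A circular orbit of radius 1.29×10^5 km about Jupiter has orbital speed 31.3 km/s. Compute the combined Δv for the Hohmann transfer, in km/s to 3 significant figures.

Δv = 16.2 km/s

From the circular-orbit relation v² = μ/r at r = 1.29×10^5 km: μ = v²r = (31.3)² × 1.29×10^5 = 1.26380×10^8 km³/s².
Semi-major axis of the transfer orbit: a_t = (1.290×10^5 + 9.930×10^5)/2 = 5.610×10^5 km.
At r₁ the circular-orbit speed is v₁ = √(μ/r₁) = 31.30 km/s.
On the transfer ellipse at r₁, vis-viva gives v_p = √[μ(2/r₁ − 1/a_t)] = 41.64 km/s.
First burn Δv₁ = |v_p − v₁| = 10.34 km/s.
Circular speed at r₂: v₂ = √(μ/r₂) = 11.2814 km/s.
Transfer-orbit speed at r₂: v_a = √[μ(2/r₂ − 1/a_t)] = 5.40976 km/s.
Second burn Δv₂ = |v₂ − v_a| = 5.872 km/s.
Total Δv = Δv₁ + Δv₂ = 16.21 km/s.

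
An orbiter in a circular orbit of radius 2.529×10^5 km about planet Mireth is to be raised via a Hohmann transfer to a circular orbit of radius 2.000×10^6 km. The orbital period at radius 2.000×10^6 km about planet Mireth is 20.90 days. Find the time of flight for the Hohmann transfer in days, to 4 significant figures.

From Kepler's third law T² = 4π²r³/μ at r = 2.000×10^6 km, T = 20.90 days = 20.90 × 86400 s = 1.80576×10^6 s: μ = 4π²r³/T² = 9.68567×10^7 km³/s².
Semi-major axis of the transfer orbit: a_t = (2.529×10^5 + 2.000×10^6)/2 = 1.12645×10^6 km.
Half the transfer-orbit period gives t = π√(a_t³/μ) = 3.816×10^5 s.
Converting: 3.816×10^5 s ÷ 86400 s/day = 4.417 days.

t = 4.417 days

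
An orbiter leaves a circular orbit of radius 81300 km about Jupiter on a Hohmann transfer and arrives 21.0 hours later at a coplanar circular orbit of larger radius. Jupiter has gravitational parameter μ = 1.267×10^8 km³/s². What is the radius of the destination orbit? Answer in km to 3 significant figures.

Transfer time t = 21.0 hours = 75600 s, and t = π√(a_t³/μ).
So a_t = (μ t²/π²)^(1/3) = (1.267×10^8 × (75600)² / π²)^(1/3) = 4.1864×10^5 km.
Since a_t = (r₁ + r₂)/2, r₂ = 2a_t − r₁ = 2×4.1864×10^5 − 81300 = 7.5598×10^5 km.

r₂ = 7.56×10^5 km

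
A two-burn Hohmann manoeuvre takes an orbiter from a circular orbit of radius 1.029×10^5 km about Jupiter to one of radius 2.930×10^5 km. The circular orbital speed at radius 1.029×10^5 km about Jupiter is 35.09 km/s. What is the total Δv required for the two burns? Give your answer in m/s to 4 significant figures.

From the circular-orbit relation v² = μ/r at r = 1.029×10^5 km: μ = v²r = (35.09)² × 1.029×10^5 = 1.26702×10^8 km³/s².
The Hohmann ellipse has a_t = (r₁ + r₂)/2 = 1.9795×10^5 km.
Circular speed at r₁: v₁ = √(μ/r₁) = √(1.26702×10^8/1.029×10^5) = 35.090 km/s.
On the transfer ellipse at r₁, vis-viva gives v_p = √[μ(2/r₁ − 1/a_t)] = 42.691 km/s.
First burn Δv₁ = |v_p − v₁| = 7.601 km/s.
At r₂, v₂ = √(μ/r₂) = 20.795 km/s.
Transfer-orbit speed at r₂: v_a = √[μ(2/r₂ − 1/a_t)] = 14.993 km/s.
Second burn Δv₂ = |v₂ − v_a| = 5.802 km/s.
Δv = Δv₁ + Δv₂ = 7.601 + 5.802 = 13.40 km/s.

Δv = 13400 m/s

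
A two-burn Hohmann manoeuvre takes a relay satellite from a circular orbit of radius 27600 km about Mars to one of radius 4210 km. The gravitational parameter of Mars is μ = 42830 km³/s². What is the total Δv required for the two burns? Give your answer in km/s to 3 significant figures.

Transfer-ellipse semi-major axis a_t = (r₁ + r₂)/2 = (27600 + 4210)/2 = 15905 km.
At r₁ the circular-orbit speed is v₁ = √(μ/r₁) = 1.2457 km/s.
On the transfer ellipse at r₁, vis-viva gives v_a = √[μ(2/r₁ − 1/a_t)] = 0.64091 km/s.
First burn Δv₁ = |v_a − v₁| = 0.6048 km/s.
Circular speed at r₂: v₂ = √(μ/r₂) = 3.190 km/s.
Transfer-orbit speed at r₂: v_p = √[μ(2/r₂ − 1/a_t)] = 4.202 km/s.
Second burn Δv₂ = |v₂ − v_p| = 1.012 km/s.
Total Δv = Δv₁ + Δv₂ = 1.617 km/s.

Δv = 1.62 km/s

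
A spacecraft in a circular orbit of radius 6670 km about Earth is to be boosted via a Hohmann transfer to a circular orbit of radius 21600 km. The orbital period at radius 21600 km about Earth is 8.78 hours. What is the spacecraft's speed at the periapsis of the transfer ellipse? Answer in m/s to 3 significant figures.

v = 9550 m/s

From Kepler's third law T² = 4π²r³/μ at r = 21600 km, T = 8.78 hours = 8.78 × 3600 s = 31608 s: μ = 4π²r³/T² = 3.98224×10^5 km³/s².
Semi-major axis of the transfer orbit: a_t = (6670 + 21600)/2 = 14135 km.
At periapsis, r = 6670 km.
From the vis-viva equation, v = √[μ(2/r − 1/a_t)] = 9.552 km/s.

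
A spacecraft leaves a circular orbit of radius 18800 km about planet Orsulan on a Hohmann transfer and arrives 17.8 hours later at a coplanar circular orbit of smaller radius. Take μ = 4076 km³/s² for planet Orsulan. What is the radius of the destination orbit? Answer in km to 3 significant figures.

r₂ = 5050 km

Transfer time t = 17.8 hours = 64080 s, and t = π√(a_t³/μ).
So a_t = (μ t²/π²)^(1/3) = (4076 × (64080)² / π²)^(1/3) = 11925 km.
Since a_t = (r₁ + r₂)/2, r₂ = 2a_t − r₁ = 2×11925 − 18800 = 5050 km.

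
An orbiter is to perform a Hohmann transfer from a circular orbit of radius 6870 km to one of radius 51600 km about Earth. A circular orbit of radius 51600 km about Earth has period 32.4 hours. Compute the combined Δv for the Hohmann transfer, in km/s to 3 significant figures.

Δv = 3.93 km/s

From Kepler's third law T² = 4π²r³/μ at r = 51600 km, T = 32.4 hours = 32.4 × 3600 s = 1.1664×10^5 s: μ = 4π²r³/T² = 3.98670×10^5 km³/s².
Transfer-ellipse semi-major axis a_t = (r₁ + r₂)/2 = (6870 + 51600)/2 = 29235 km.
At r₁ the circular-orbit speed is v₁ = √(μ/r₁) = 7.61778 km/s.
Transfer-orbit speed at r₁ (vis-viva equation): v_p = √[μ(2/r₁ − 1/a_t)] = 10.1205 km/s.
First burn Δv₁ = |v_p − v₁| = 2.503 km/s.
Circular speed at r₂: v₂ = √(μ/r₂) = 2.7796 km/s.
Transfer-orbit speed at r₂: v_a = √[μ(2/r₂ − 1/a_t)] = 1.3474 km/s.
Second burn Δv₂ = |v₂ − v_a| = 1.432 km/s.
Total Δv = Δv₁ + Δv₂ = 3.935 km/s.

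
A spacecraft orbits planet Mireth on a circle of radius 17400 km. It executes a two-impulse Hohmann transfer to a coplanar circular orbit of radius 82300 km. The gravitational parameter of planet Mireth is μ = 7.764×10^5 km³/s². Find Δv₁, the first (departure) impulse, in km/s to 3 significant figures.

Semi-major axis of the transfer orbit: a_t = (17400 + 82300)/2 = 49850 km.
Circular speed at r = 17400 km: v_c = √(μ/r) = 6.680 km/s.
Transfer-orbit speed at the same r (vis-viva, a = a_t): v_t = √[μ(2/r − 1/a_t)] = 8.583 km/s.
Δv₁ = |v_t − v_c| = |8.583 − 6.680| = 1.903 km/s.

Δv₁ = 1.90 km/s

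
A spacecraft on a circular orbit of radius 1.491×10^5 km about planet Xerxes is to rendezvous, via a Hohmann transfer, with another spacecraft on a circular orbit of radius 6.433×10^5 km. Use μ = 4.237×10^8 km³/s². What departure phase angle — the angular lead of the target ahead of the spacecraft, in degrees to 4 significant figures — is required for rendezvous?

φ = 93.00°

Transfer-ellipse semi-major axis a_t = (r₁ + r₂)/2 = (1.491×10^5 + 6.433×10^5)/2 = 3.962×10^5 km.
Transfer time t = π√(a_t³/μ) = 38062.1 s.
Target angular speed ω₂ = √(μ/r₂³) = 3.98941×10^-5 rad/s.
Angle swept by the target during transfer: ω₂·t = 1.5185 rad = 87.00°.
The spacecraft traverses 180° on the transfer ellipse, so the target must lead by 180° − 87.00° = 93.00°.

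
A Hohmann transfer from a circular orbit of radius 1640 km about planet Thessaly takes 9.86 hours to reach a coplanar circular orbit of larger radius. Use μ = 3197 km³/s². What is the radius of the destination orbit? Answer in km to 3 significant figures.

r₂ = 13200 km

Transfer time t = 9.86 hours = 35496 s, and t = π√(a_t³/μ).
So a_t = (μ t²/π²)^(1/3) = (3197 × (35496)² / π²)^(1/3) = 7417.7 km.
Since a_t = (r₁ + r₂)/2, r₂ = 2a_t − r₁ = 2×7417.7 − 1640 = 13195.4 km.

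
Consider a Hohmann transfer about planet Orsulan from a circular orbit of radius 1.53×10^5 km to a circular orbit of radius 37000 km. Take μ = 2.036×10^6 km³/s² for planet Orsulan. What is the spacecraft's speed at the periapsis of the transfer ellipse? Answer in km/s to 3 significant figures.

Transfer-ellipse semi-major axis a_t = (r₁ + r₂)/2 = (1.530×10^5 + 37000)/2 = 95000 km.
At periapsis, r = 37000 km.
Applying v² = μ(2/r − 1/a_t): v = 9.414 km/s.

v = 9.41 km/s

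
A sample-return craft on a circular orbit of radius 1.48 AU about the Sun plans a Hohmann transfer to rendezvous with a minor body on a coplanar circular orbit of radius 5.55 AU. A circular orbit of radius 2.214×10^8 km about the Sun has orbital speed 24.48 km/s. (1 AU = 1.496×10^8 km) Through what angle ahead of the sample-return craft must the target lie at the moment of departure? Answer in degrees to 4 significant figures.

From the circular-orbit relation v² = μ/r at r = 2.214×10^8 km: μ = v²r = (24.48)² × 2.214×10^8 = 1.32678×10^11 km³/s².
In km: r₁ = 1.48 × 1.496×10^8 = 2.21408×10^8 km; r₂ = 5.55 × 1.496×10^8 = 8.3028×10^8 km.
The Hohmann ellipse has a_t = (r₁ + r₂)/2 = 5.25844×10^8 km.
The half-period of the transfer ellipse is t = π√(a_t³/μ) = 1.0400×10^8 s.
The target's mean motion on its circular orbit is ω₂ = √(μ/r₂³) = 1.5225×10^-8 rad/s.
Angle swept by the target during transfer: ω₂·t = 1.5834 rad = 90.72°.
The sample-return craft traverses 180° on the transfer ellipse, so the target must lead by 180° − 90.72° = 89.28°.

φ = 89.28°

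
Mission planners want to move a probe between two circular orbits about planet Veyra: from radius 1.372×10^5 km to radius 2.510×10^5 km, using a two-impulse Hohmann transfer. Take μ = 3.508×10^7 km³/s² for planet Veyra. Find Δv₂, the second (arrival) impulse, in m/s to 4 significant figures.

Δv₂ = 1883 m/s

The Hohmann ellipse has a_t = (r₁ + r₂)/2 = 1.941×10^5 km.
Circular speed at r = 2.510×10^5 km: v_c = √(μ/r) = 11.822 km/s.
Transfer-orbit speed at the same r (vis-viva, a = a_t): v_t = √[μ(2/r − 1/a_t)] = 9.9393 km/s.
Δv₂ = |v_t − v_c| = |9.9393 − 11.822| = 1.883 km/s.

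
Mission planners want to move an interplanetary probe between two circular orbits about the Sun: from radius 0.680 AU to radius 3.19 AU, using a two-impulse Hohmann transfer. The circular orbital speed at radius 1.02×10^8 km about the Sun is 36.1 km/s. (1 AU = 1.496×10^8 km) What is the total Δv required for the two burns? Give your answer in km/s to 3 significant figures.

Δv = 17.1 km/s

From the circular-orbit relation v² = μ/r at r = 1.02×10^8 km: μ = v²r = (36.1)² × 1.02×10^8 = 1.32927×10^11 km³/s².
In km: r₁ = 0.680 × 1.496×10^8 = 1.01728×10^8 km; r₂ = 3.19 × 1.496×10^8 = 4.77224×10^8 km.
The Hohmann ellipse has a_t = (r₁ + r₂)/2 = 2.89476×10^8 km.
Circular speed at r₁: v₁ = √(μ/r₁) = √(1.32927×10^11/1.01728×10^8) = 36.148 km/s.
Transfer-orbit speed at r₁ (vis-viva): v_p = √[μ(2/r₁ − 1/a_t)] = 46.413 km/s.
First burn Δv₁ = |v_p − v₁| = 10.265 km/s.
Circular speed at r₂: v₂ = √(μ/r₂) = 16.6896 km/s.
Transfer-orbit speed at r₂: v_a = √[μ(2/r₂ − 1/a_t)] = 9.89373 km/s.
Second burn Δv₂ = |v₂ − v_a| = 6.7959 km/s.
Δv = Δv₁ + Δv₂ = 10.265 + 6.7959 = 17.06 km/s.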